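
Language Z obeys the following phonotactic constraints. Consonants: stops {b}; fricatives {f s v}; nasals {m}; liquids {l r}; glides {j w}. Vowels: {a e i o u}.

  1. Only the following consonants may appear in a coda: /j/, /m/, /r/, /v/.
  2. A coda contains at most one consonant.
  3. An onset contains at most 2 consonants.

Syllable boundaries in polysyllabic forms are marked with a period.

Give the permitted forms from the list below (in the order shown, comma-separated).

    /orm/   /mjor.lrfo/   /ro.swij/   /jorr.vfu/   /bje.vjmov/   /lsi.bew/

/orm/ — violates constraint 2: syllable 1 coda /rm/ has 2 consonants (> 1) → not permitted
/mjor.lrfo/ — violates constraint 3: syllable 2 onset /lrf/ has 3 consonants (> 2) → not permitted
/ro.swij/ — σ1 onset /r/, coda /∅/ ok; σ2 onset /sw/ (2C), coda /j/ ok → permitted
/jorr.vfu/ — violates constraint 2: syllable 1 coda /rr/ has 2 consonants (> 1) → not permitted
/bje.vjmov/ — violates constraint 3: syllable 2 onset /vjm/ has 3 consonants (> 2) → not permitted
/lsi.bew/ — violates constraint 1: syllable 2 coda contains /w/, which is not a licensed coda consonant → not permitted

/ro.swij/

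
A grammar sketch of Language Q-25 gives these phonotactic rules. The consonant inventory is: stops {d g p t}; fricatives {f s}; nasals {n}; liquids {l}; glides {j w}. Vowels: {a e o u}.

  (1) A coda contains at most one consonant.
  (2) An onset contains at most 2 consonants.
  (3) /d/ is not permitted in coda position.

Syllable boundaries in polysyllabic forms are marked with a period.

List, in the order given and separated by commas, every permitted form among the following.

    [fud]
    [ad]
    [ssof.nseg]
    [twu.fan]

[ssof.nseg], [twu.fan]

[fud] — violates constraint 3: syllable 1 coda contains /d/ → not permitted
[ad] — violates constraint 3: syllable 1 coda contains /d/ → not permitted
[ssof.nseg] — σ1 onset /ss/ (2C), coda /f/ ok; σ2 onset /ns/ (2C), coda /g/ ok → permitted
[twu.fan] — σ1 onset /tw/ (2C), coda /∅/ ok; σ2 onset /f/, coda /n/ ok → permitted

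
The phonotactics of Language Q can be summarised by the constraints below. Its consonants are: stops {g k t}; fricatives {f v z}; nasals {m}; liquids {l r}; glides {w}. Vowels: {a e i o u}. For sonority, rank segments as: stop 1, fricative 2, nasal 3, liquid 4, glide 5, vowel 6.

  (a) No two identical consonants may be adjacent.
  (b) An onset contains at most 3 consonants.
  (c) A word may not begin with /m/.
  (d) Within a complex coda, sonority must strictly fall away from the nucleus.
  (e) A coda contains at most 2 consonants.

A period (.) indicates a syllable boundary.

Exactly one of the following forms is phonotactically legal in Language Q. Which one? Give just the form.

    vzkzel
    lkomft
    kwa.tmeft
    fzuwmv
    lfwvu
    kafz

vzkzel — violates constraint (b): syllable 1 onset /vzkz/ has 4 consonants (> 3) → phonotactically illegal
lkomft — violates constraint (e): syllable 1 coda /mft/ has 3 consonants (> 2) → phonotactically illegal
kwa.tmeft — σ1 onset /kw/ (2C), coda /∅/ ok; σ2 onset /tm/ (2C), coda /ft/ (2→1 falls) ok → phonotactically legal
fzuwmv — violates constraint (e): syllable 1 coda /wmv/ has 3 consonants (> 2) → phonotactically illegal
lfwvu — violates constraint (b): syllable 1 onset /lfwv/ has 4 consonants (> 3) → phonotactically illegal
kafz — violates constraint (d): syllable 1 coda /fz/: /f/ (fricative, 2) → /z/ (fricative, 2) does not fall → phonotactically illegal

kwa.tmeft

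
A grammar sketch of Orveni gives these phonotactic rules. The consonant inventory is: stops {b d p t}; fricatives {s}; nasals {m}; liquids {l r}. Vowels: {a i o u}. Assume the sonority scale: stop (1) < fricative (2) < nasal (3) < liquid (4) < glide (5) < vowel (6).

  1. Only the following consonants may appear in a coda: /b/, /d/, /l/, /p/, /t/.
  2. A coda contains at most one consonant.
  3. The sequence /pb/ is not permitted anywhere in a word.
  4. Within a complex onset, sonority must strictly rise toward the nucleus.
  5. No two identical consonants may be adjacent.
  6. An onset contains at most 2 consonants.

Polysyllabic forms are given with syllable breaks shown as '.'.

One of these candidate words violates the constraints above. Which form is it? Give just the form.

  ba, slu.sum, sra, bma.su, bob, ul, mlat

slu.sum

ba — σ1 onset /b/, coda /∅/ ok → licit
slu.sum — violates constraint 1: syllable 2 coda contains /m/, which is not a licensed coda consonant → illicit
sra — σ1 onset /sr/ (2→4 rises), coda /∅/ ok → licit
bma.su — σ1 onset /bm/ (1→3 rises), coda /∅/ ok; σ2 onset /s/, coda /∅/ ok → licit
bob — σ1 onset /b/, coda /b/ ok → licit
ul — σ1 onset /∅/, coda /l/ ok → licit
mlat — σ1 onset /ml/ (3→4 rises), coda /t/ ok → licit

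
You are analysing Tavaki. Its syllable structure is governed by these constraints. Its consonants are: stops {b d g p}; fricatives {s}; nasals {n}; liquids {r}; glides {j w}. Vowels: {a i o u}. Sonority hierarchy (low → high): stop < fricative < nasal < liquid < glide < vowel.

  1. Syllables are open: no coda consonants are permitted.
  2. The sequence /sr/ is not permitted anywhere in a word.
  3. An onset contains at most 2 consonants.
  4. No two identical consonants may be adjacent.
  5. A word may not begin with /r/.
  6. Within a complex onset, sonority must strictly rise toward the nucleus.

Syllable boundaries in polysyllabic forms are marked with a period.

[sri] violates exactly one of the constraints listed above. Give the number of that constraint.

2

[sri]: contains banned sequence /sr/.
This is a violation of constraint 2: "The sequence /sr/ is not permitted anywhere in a word."
The remaining constraints (1, 3, 4, 5, 6) are satisfied.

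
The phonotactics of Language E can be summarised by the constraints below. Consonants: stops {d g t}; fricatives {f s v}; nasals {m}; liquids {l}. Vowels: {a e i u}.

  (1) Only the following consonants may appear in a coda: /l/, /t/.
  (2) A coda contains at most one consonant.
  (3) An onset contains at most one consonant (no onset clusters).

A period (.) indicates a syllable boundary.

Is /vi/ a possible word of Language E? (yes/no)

yes

/vi/ — σ1 onset /v/, coda /∅/ ok → licit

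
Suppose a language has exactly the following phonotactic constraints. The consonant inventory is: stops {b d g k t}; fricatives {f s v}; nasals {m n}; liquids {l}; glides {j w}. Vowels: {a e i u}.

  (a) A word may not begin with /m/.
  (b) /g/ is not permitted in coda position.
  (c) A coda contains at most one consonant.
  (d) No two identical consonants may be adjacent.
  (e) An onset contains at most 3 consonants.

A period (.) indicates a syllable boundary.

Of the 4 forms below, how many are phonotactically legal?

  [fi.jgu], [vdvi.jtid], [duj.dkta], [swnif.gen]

4

[fi.jgu] — σ1 onset /f/, coda /∅/ ok; σ2 onset /jg/ (2C), coda /∅/ ok → phonotactically legal
[vdvi.jtid] — σ1 onset /vdv/ (3C), coda /∅/ ok; σ2 onset /jt/ (2C), coda /d/ ok → phonotactically legal
[duj.dkta] — σ1 onset /d/, coda /j/ ok; σ2 onset /dkt/ (3C), coda /∅/ ok → phonotactically legal
[swnif.gen] — σ1 onset /swn/ (3C), coda /f/ ok; σ2 onset /g/, coda /n/ ok → phonotactically legal
Phonotactically legal: [fi.jgu], [vdvi.jtid], [duj.dkta], [swnif.gen] → 4.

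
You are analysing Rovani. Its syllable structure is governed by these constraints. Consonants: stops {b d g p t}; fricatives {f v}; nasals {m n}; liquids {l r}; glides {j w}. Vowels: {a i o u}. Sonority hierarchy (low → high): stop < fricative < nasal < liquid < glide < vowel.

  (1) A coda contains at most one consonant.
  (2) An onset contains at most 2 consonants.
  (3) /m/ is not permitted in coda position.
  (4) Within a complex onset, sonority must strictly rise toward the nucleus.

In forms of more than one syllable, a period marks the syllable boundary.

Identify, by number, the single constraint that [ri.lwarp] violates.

[ri.lwarp]: syllable 2 coda /rp/ has 2 consonants (> 1).
This is a violation of constraint 1: "A coda contains at most one consonant."
The remaining constraints (2, 3, 4) are satisfied.

1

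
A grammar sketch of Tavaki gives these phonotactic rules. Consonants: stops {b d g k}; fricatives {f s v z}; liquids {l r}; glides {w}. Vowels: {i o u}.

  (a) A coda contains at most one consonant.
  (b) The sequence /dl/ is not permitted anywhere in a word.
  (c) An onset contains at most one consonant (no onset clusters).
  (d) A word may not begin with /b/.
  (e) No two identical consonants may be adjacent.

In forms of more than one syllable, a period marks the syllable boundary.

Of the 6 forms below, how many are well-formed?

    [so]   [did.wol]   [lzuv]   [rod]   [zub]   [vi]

5

[so] — σ1 onset /s/, coda /∅/ ok → well-formed
[did.wol] — σ1 onset /d/, coda /d/ ok; σ2 onset /w/, coda /l/ ok → well-formed
[lzuv] — violates constraint (c): syllable 1 onset /lz/ has 2 consonants (> 1) → ill-formed
[rod] — σ1 onset /r/, coda /d/ ok → well-formed
[zub] — σ1 onset /z/, coda /b/ ok → well-formed
[vi] — σ1 onset /v/, coda /∅/ ok → well-formed
Well-formed: [so], [did.wol], [rod], [zub], [vi] → 5.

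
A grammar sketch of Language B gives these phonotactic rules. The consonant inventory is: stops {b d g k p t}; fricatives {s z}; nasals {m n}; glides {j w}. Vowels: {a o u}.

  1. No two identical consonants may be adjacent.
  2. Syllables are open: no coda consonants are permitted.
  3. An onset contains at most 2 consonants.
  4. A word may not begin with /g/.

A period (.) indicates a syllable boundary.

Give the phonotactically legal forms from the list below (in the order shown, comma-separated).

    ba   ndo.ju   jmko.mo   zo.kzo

ba, ndo.ju, zo.kzo

ba — σ1 onset /b/, coda /∅/ ok → phonotactically legal
ndo.ju — σ1 onset /nd/ (2C), coda /∅/ ok; σ2 onset /j/, coda /∅/ ok → phonotactically legal
jmko.mo — violates constraint 3: syllable 1 onset /jmk/ has 3 consonants (> 2) → phonotactically illegal
zo.kzo — σ1 onset /z/, coda /∅/ ok; σ2 onset /kz/ (2C), coda /∅/ ok → phonotactically legal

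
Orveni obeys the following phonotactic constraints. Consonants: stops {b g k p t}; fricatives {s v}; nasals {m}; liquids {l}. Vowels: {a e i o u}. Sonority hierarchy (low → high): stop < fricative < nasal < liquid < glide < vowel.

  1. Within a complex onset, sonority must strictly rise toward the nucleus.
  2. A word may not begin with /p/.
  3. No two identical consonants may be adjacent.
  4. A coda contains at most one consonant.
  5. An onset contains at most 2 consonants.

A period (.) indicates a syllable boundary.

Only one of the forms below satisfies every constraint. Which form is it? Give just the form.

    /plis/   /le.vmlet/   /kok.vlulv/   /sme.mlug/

/plis/ — violates constraint 2: word begins with /p/ → illicit
/le.vmlet/ — violates constraint 5: syllable 2 onset /vml/ has 3 consonants (> 2) → illicit
/kok.vlulv/ — violates constraint 4: syllable 2 coda /lv/ has 2 consonants (> 1) → illicit
/sme.mlug/ — σ1 onset /sm/ (2→3 rises), coda /∅/ ok; σ2 onset /ml/ (3→4 rises), coda /g/ ok → licit

/sme.mlug/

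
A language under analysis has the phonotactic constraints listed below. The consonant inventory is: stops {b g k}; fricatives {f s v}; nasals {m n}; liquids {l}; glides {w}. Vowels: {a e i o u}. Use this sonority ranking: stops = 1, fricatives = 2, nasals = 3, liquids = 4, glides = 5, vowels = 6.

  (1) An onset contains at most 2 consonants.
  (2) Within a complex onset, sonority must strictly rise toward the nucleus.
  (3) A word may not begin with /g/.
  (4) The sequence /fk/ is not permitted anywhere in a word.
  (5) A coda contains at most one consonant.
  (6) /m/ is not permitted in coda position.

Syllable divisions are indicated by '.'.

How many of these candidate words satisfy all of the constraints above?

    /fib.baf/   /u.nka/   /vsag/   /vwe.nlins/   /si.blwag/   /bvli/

/fib.baf/ — σ1 onset /f/, coda /b/ ok; σ2 onset /b/, coda /f/ ok → well-formed
/u.nka/ — violates constraint 2: syllable 2 onset /nk/: /n/ (nasal, 3) → /k/ (stop, 1) does not rise → ill-formed
/vsag/ — violates constraint 2: syllable 1 onset /vs/: /v/ (fricative, 2) → /s/ (fricative, 2) does not rise → ill-formed
/vwe.nlins/ — violates constraint 5: syllable 2 coda /ns/ has 2 consonants (> 1) → ill-formed
/si.blwag/ — violates constraint 1: syllable 2 onset /blw/ has 3 consonants (> 2) → ill-formed
/bvli/ — violates constraint 1: syllable 1 onset /bvl/ has 3 consonants (> 2) → ill-formed
Well-formed: /fib.baf/ → 1.

1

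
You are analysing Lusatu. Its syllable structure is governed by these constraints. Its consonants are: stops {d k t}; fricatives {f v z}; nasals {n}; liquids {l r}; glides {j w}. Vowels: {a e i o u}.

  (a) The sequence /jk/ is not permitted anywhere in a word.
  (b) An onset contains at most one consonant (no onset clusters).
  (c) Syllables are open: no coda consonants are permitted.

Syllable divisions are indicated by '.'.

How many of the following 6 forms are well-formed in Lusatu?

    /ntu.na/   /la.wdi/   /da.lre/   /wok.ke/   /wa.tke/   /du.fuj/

0

/ntu.na/ — violates constraint (b): syllable 1 onset /nt/ has 2 consonants (> 1) → ill-formed
/la.wdi/ — violates constraint (b): syllable 2 onset /wd/ has 2 consonants (> 1) → ill-formed
/da.lre/ — violates constraint (b): syllable 2 onset /lr/ has 2 consonants (> 1) → ill-formed
/wok.ke/ — violates constraint (c): syllable 1 coda /k/ has 1 consonant (> 0) → ill-formed
/wa.tke/ — violates constraint (b): syllable 2 onset /tk/ has 2 consonants (> 1) → ill-formed
/du.fuj/ — violates constraint (c): syllable 2 coda /j/ has 1 consonant (> 0) → ill-formed
No form is well-formed → 0.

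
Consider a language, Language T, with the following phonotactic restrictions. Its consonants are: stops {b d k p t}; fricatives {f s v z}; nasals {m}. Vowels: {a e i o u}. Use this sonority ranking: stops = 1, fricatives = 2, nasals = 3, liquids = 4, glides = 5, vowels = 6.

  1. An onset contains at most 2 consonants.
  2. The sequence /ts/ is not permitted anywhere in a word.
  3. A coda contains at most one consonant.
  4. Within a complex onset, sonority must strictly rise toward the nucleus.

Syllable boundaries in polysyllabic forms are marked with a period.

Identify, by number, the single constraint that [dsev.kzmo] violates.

1

[dsev.kzmo]: syllable 2 onset /kzm/ has 3 consonants (> 2).
This is a violation of constraint 1: "An onset contains at most 2 consonants."
The remaining constraints (2, 3, 4) are satisfied.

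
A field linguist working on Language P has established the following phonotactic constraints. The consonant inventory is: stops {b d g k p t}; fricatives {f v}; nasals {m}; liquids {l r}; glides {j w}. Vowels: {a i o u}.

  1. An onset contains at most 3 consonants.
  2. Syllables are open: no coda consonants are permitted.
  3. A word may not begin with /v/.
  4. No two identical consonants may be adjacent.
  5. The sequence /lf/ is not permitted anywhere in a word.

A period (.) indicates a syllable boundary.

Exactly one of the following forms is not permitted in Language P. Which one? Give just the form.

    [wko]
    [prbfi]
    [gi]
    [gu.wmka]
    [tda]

[prbfi]

[wko] — σ1 onset /wk/ (2C), coda /∅/ ok → permitted
[prbfi] — violates constraint 1: syllable 1 onset /prbf/ has 4 consonants (> 3) → not permitted
[gi] — σ1 onset /g/, coda /∅/ ok → permitted
[gu.wmka] — σ1 onset /g/, coda /∅/ ok; σ2 onset /wmk/ (3C), coda /∅/ ok → permitted
[tda] — σ1 onset /td/ (2C), coda /∅/ ok → permitted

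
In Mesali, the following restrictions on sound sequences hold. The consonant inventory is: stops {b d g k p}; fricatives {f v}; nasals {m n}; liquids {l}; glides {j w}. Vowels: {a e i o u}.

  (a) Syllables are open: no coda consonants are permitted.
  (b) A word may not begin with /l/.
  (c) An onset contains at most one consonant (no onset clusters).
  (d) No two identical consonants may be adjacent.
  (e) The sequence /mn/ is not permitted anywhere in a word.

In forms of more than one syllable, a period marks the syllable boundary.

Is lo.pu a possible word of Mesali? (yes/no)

no

lo.pu — violates constraint (b): word begins with /l/ → phonotactically illegal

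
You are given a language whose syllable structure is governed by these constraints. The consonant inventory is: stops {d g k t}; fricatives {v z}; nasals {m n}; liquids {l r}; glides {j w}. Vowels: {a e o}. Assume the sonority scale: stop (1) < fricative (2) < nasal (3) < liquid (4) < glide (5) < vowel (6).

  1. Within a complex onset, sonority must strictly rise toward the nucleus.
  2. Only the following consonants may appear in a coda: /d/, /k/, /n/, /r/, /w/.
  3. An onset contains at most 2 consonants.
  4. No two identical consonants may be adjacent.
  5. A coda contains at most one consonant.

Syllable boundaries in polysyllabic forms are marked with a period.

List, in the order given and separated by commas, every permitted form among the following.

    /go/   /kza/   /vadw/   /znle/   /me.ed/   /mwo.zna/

/go/, /kza/, /me.ed/, /mwo.zna/

/go/ — σ1 onset /g/, coda /∅/ ok → permitted
/kza/ — σ1 onset /kz/ (1→2 rises), coda /∅/ ok → permitted
/vadw/ — violates constraint 5: syllable 1 coda /dw/ has 2 consonants (> 1) → not permitted
/znle/ — violates constraint 3: syllable 1 onset /znl/ has 3 consonants (> 2) → not permitted
/me.ed/ — σ1 onset /m/, coda /∅/ ok; σ2 onset /∅/, coda /d/ ok → permitted
/mwo.zna/ — σ1 onset /mw/ (3→5 rises), coda /∅/ ok; σ2 onset /zn/ (2→3 rises), coda /∅/ ok → permitted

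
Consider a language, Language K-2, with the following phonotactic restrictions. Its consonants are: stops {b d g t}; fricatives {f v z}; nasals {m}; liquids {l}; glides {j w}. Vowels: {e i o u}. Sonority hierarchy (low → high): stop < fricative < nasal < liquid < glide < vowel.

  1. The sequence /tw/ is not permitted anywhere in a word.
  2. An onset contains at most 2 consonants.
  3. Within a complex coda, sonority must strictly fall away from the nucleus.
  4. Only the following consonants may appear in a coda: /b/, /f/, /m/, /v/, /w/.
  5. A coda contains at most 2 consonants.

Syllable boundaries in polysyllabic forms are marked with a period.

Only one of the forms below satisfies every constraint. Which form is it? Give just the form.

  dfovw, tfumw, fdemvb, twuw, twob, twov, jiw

dfovw — violates constraint 3: syllable 1 coda /vw/: /v/ (fricative, 2) → /w/ (glide, 5) does not fall → phonotactically illegal
tfumw — violates constraint 3: syllable 1 coda /mw/: /m/ (nasal, 3) → /w/ (glide, 5) does not fall → phonotactically illegal
fdemvb — violates constraint 5: syllable 1 coda /mvb/ has 3 consonants (> 2) → phonotactically illegal
twuw — violates constraint 1: contains banned sequence /tw/ → phonotactically illegal
twob — violates constraint 1: contains banned sequence /tw/ → phonotactically illegal
twov — violates constraint 1: contains banned sequence /tw/ → phonotactically illegal
jiw — σ1 onset /j/, coda /w/ ok → phonotactically legal

jiw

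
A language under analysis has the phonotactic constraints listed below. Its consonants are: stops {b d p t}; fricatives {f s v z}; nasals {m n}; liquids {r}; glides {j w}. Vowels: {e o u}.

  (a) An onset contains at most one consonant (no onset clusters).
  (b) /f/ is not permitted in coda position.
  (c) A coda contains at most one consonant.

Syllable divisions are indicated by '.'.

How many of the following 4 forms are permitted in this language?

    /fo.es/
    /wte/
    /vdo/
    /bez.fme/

/fo.es/ — σ1 onset /f/, coda /∅/ ok; σ2 onset /∅/, coda /s/ ok → permitted
/wte/ — violates constraint (a): syllable 1 onset /wt/ has 2 consonants (> 1) → not permitted
/vdo/ — violates constraint (a): syllable 1 onset /vd/ has 2 consonants (> 1) → not permitted
/bez.fme/ — violates constraint (a): syllable 2 onset /fm/ has 2 consonants (> 1) → not permitted
Permitted: /fo.es/ → 1.

1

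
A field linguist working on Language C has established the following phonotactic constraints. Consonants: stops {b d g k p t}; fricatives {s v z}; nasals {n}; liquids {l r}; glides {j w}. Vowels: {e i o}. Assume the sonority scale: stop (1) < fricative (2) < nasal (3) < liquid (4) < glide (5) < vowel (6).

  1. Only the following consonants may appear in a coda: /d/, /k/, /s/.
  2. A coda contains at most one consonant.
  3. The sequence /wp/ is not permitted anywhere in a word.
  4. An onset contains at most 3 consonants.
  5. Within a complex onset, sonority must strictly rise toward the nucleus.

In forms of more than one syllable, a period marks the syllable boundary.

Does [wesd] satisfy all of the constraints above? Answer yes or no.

[wesd] — violates constraint 2: syllable 1 coda /sd/ has 2 consonants (> 1) → phonotactically illegal

no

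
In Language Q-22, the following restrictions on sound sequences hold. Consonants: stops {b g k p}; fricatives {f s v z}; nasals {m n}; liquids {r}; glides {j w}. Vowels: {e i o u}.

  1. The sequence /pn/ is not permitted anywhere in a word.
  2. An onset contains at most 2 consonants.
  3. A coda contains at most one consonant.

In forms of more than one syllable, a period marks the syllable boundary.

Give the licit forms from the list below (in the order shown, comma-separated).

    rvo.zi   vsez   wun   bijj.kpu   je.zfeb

rvo.zi, vsez, wun, je.zfeb

rvo.zi — σ1 onset /rv/ (2C), coda /∅/ ok; σ2 onset /z/, coda /∅/ ok → licit
vsez — σ1 onset /vs/ (2C), coda /z/ ok → licit
wun — σ1 onset /w/, coda /n/ ok → licit
bijj.kpu — violates constraint 3: syllable 1 coda /jj/ has 2 consonants (> 1) → illicit
je.zfeb — σ1 onset /j/, coda /∅/ ok; σ2 onset /zf/ (2C), coda /b/ ok → licit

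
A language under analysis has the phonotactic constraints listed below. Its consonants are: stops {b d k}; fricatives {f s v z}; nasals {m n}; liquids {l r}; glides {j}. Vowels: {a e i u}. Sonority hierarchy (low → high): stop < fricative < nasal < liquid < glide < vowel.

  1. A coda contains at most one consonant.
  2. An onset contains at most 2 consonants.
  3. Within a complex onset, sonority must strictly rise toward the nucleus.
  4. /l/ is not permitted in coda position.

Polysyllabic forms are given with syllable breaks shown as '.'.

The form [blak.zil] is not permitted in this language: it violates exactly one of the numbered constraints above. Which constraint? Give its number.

4

[blak.zil]: syllable 2 coda contains /l/.
This is a violation of constraint 4: "/l/ is not permitted in coda position."
The remaining constraints (1, 2, 3) are satisfied.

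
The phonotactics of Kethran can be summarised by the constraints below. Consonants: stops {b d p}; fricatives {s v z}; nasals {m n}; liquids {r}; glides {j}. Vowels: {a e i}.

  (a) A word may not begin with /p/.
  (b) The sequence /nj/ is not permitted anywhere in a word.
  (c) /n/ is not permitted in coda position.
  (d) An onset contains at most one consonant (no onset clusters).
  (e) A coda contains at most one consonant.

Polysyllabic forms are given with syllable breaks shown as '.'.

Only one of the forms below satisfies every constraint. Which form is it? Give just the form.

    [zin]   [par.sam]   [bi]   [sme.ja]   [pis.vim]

[bi]

[zin] — violates constraint (c): syllable 1 coda contains /n/ → phonotactically illegal
[par.sam] — violates constraint (a): word begins with /p/ → phonotactically illegal
[bi] — σ1 onset /b/, coda /∅/ ok → phonotactically legal
[sme.ja] — violates constraint (d): syllable 1 onset /sm/ has 2 consonants (> 1) → phonotactically illegal
[pis.vim] — violates constraint (a): word begins with /p/ → phonotactically illegal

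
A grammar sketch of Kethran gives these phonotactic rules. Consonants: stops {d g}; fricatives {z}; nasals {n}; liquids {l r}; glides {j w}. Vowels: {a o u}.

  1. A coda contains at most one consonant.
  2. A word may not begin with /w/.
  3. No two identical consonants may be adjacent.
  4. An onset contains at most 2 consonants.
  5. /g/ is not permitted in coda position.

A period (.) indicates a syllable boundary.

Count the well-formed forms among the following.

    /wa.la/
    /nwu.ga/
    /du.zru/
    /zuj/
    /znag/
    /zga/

4

/wa.la/ — violates constraint 2: word begins with /w/ → ill-formed
/nwu.ga/ — σ1 onset /nw/ (2C), coda /∅/ ok; σ2 onset /g/, coda /∅/ ok → well-formed
/du.zru/ — σ1 onset /d/, coda /∅/ ok; σ2 onset /zr/ (2C), coda /∅/ ok → well-formed
/zuj/ — σ1 onset /z/, coda /j/ ok → well-formed
/znag/ — violates constraint 5: syllable 1 coda contains /g/ → ill-formed
/zga/ — σ1 onset /zg/ (2C), coda /∅/ ok → well-formed
Well-formed: /nwu.ga/, /du.zru/, /zuj/, /zga/ → 4.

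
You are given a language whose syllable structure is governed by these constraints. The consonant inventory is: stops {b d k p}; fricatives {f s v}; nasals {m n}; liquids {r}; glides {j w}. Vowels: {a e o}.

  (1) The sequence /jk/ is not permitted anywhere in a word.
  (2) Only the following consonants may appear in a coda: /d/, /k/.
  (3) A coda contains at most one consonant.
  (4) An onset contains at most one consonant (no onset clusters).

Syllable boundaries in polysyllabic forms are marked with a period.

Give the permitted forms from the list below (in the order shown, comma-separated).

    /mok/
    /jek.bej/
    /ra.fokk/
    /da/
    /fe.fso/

/mok/, /da/

/mok/ — σ1 onset /m/, coda /k/ ok → permitted
/jek.bej/ — violates constraint 2: syllable 2 coda contains /j/, which is not a licensed coda consonant → not permitted
/ra.fokk/ — violates constraint 3: syllable 2 coda /kk/ has 2 consonants (> 1) → not permitted
/da/ — σ1 onset /d/, coda /∅/ ok → permitted
/fe.fso/ — violates constraint 4: syllable 2 onset /fs/ has 2 consonants (> 1) → not permitted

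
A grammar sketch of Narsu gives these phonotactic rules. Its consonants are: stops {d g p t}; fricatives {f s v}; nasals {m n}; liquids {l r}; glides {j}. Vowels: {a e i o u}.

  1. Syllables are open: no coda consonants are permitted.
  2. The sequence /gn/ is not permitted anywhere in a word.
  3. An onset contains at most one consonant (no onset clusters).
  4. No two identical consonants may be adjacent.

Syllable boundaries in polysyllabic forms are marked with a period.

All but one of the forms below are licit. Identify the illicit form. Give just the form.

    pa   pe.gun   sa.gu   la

pa — σ1 onset /p/, coda /∅/ ok → licit
pe.gun — violates constraint 1: syllable 2 coda /n/ has 1 consonant (> 0) → illicit
sa.gu — σ1 onset /s/, coda /∅/ ok; σ2 onset /g/, coda /∅/ ok → licit
la — σ1 onset /l/, coda /∅/ ok → licit

pe.gun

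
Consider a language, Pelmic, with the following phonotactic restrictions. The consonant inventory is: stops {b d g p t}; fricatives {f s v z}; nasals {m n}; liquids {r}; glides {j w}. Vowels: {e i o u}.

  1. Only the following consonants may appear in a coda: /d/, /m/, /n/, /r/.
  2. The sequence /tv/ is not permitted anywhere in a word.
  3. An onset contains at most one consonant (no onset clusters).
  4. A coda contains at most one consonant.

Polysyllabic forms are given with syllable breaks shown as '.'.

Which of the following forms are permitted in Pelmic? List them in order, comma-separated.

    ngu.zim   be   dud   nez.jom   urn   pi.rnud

ngu.zim — violates constraint 3: syllable 1 onset /ng/ has 2 consonants (> 1) → not permitted
be — σ1 onset /b/, coda /∅/ ok → permitted
dud — σ1 onset /d/, coda /d/ ok → permitted
nez.jom — violates constraint 1: syllable 1 coda contains /z/, which is not a licensed coda consonant → not permitted
urn — violates constraint 4: syllable 1 coda /rn/ has 2 consonants (> 1) → not permitted
pi.rnud — violates constraint 3: syllable 2 onset /rn/ has 2 consonants (> 1) → not permitted

be, dud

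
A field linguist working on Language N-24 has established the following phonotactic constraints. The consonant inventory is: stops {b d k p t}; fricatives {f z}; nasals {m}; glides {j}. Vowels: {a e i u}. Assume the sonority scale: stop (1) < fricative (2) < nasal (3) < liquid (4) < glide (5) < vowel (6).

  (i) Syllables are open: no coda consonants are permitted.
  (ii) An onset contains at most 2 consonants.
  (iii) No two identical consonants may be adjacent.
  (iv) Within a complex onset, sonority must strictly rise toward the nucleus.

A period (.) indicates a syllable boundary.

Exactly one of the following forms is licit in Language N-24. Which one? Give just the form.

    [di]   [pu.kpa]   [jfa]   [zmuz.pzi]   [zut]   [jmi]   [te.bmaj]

[di] — σ1 onset /d/, coda /∅/ ok → licit
[pu.kpa] — violates constraint (iv): syllable 2 onset /kp/: /k/ (stop, 1) → /p/ (stop, 1) does not rise → illicit
[jfa] — violates constraint (iv): syllable 1 onset /jf/: /j/ (glide, 5) → /f/ (fricative, 2) does not rise → illicit
[zmuz.pzi] — violates constraint (i): syllable 1 coda /z/ has 1 consonant (> 0) → illicit
[zut] — violates constraint (i): syllable 1 coda /t/ has 1 consonant (> 0) → illicit
[jmi] — violates constraint (iv): syllable 1 onset /jm/: /j/ (glide, 5) → /m/ (nasal, 3) does not rise → illicit
[te.bmaj] — violates constraint (i): syllable 2 coda /j/ has 1 consonant (> 0) → illicit

[di]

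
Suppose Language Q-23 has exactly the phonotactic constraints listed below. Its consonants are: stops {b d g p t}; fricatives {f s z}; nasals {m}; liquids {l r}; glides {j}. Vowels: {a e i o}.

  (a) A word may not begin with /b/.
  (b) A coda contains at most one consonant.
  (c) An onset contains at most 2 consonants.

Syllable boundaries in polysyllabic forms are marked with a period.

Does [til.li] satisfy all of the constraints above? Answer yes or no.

yes

[til.li] — σ1 onset /t/, coda /l/ ok; σ2 onset /l/, coda /∅/ ok → licit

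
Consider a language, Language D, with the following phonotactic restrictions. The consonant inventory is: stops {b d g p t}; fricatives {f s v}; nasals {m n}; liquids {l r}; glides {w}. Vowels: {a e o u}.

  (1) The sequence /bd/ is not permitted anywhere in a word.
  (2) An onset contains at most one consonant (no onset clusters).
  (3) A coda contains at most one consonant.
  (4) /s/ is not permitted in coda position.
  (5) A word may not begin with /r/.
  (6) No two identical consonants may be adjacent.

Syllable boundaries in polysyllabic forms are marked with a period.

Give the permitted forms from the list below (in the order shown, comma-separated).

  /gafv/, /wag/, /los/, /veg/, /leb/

/wag/, /veg/, /leb/

/gafv/ — violates constraint 3: syllable 1 coda /fv/ has 2 consonants (> 1) → not permitted
/wag/ — σ1 onset /w/, coda /g/ ok → permitted
/los/ — violates constraint 4: syllable 1 coda contains /s/ → not permitted
/veg/ — σ1 onset /v/, coda /g/ ok → permitted
/leb/ — σ1 onset /l/, coda /b/ ok → permitted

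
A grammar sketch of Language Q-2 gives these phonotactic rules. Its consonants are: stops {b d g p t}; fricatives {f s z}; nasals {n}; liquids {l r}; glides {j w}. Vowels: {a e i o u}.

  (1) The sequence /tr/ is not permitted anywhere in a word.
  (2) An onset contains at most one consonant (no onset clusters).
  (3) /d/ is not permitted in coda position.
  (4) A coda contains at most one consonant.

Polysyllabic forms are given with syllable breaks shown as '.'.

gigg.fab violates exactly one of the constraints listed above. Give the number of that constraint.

gigg.fab: syllable 1 coda /gg/ has 2 consonants (> 1).
This is a violation of constraint 4: "A coda contains at most one consonant."
The remaining constraints (1, 2, 3) are satisfied.

4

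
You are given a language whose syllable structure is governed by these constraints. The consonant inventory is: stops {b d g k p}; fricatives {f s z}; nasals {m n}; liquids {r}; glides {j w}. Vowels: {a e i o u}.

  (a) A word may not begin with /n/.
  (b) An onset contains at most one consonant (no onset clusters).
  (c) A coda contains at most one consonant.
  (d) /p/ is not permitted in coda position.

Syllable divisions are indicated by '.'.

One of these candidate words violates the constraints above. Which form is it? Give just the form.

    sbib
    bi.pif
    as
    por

sbib

sbib — violates constraint (b): syllable 1 onset /sb/ has 2 consonants (> 1) → not permitted
bi.pif — σ1 onset /b/, coda /∅/ ok; σ2 onset /p/, coda /f/ ok → permitted
as — σ1 onset /∅/, coda /s/ ok → permitted
por — σ1 onset /p/, coda /r/ ok → permitted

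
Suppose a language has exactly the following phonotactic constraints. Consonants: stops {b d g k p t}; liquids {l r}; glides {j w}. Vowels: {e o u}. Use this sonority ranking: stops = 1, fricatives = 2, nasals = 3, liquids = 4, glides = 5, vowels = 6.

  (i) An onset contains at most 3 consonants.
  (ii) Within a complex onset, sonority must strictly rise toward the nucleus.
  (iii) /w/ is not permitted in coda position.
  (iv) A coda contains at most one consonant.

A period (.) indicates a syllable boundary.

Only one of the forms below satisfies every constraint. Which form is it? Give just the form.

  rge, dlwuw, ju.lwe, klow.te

ju.lwe

rge — violates constraint (ii): syllable 1 onset /rg/: /r/ (liquid, 4) → /g/ (stop, 1) does not rise → not permitted
dlwuw — violates constraint (iii): syllable 1 coda contains /w/ → not permitted
ju.lwe — σ1 onset /j/, coda /∅/ ok; σ2 onset /lw/ (4→5 rises), coda /∅/ ok → permitted
klow.te — violates constraint (iii): syllable 1 coda contains /w/ → not permitted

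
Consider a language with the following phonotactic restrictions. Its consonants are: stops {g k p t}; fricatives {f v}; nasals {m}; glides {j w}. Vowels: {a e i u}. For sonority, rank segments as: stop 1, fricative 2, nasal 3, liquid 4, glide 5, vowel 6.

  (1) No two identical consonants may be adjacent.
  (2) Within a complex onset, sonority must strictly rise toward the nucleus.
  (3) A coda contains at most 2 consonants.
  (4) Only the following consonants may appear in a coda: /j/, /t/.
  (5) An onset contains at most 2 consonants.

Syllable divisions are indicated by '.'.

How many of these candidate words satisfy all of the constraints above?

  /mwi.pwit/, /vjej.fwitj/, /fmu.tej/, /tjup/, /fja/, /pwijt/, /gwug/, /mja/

6

/mwi.pwit/ — σ1 onset /mw/ (3→5 rises), coda /∅/ ok; σ2 onset /pw/ (1→5 rises), coda /t/ ok → phonotactically legal
/vjej.fwitj/ — σ1 onset /vj/ (2→5 rises), coda /j/ ok; σ2 onset /fw/ (2→5 rises), coda /tj/ (2C) ok → phonotactically legal
/fmu.tej/ — σ1 onset /fm/ (2→3 rises), coda /∅/ ok; σ2 onset /t/, coda /j/ ok → phonotactically legal
/tjup/ — violates constraint 4: syllable 1 coda contains /p/, which is not a licensed coda consonant → phonotactically illegal
/fja/ — σ1 onset /fj/ (2→5 rises), coda /∅/ ok → phonotactically legal
/pwijt/ — σ1 onset /pw/ (1→5 rises), coda /jt/ (2C) ok → phonotactically legal
/gwug/ — violates constraint 4: syllable 1 coda contains /g/, which is not a licensed coda consonant → phonotactically illegal
/mja/ — σ1 onset /mj/ (3→5 rises), coda /∅/ ok → phonotactically legal
Phonotactically legal: /mwi.pwit/, /vjej.fwitj/, /fmu.tej/, /fja/, /pwijt/, /mja/ → 6.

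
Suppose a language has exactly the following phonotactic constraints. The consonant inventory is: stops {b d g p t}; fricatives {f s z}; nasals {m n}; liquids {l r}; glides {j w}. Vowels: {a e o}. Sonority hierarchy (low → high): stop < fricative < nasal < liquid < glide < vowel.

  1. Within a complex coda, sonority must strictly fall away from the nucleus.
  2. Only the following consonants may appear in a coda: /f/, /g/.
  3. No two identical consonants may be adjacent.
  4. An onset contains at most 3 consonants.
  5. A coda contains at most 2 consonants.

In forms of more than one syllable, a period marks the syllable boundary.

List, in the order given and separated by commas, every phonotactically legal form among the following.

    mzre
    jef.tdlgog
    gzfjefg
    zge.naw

mzre

mzre — σ1 onset /mzr/ (3C), coda /∅/ ok → phonotactically legal
jef.tdlgog — violates constraint 4: syllable 2 onset /tdlg/ has 4 consonants (> 3) → phonotactically illegal
gzfjefg — violates constraint 4: syllable 1 onset /gzfj/ has 4 consonants (> 3) → phonotactically illegal
zge.naw — violates constraint 2: syllable 2 coda contains /w/, which is not a licensed coda consonant → phonotactically illegal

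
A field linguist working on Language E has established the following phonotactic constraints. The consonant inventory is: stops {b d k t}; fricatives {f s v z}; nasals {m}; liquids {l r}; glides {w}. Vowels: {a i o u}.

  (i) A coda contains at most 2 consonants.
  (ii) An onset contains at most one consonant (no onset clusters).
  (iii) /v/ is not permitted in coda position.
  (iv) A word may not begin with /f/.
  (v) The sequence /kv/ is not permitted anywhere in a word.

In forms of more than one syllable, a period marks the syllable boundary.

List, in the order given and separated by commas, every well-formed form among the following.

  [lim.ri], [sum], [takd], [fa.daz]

[lim.ri], [sum], [takd]

[lim.ri] — σ1 onset /l/, coda /m/ ok; σ2 onset /r/, coda /∅/ ok → well-formed
[sum] — σ1 onset /s/, coda /m/ ok → well-formed
[takd] — σ1 onset /t/, coda /kd/ (2C) ok → well-formed
[fa.daz] — violates constraint (iv): word begins with /f/ → ill-formed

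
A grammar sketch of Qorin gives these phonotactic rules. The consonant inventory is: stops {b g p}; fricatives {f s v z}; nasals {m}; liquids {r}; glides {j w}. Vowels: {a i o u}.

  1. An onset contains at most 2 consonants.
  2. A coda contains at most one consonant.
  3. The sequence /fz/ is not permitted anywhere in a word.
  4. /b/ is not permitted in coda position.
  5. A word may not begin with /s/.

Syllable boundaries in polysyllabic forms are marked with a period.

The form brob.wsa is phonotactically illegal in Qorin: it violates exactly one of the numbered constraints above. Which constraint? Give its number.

brob.wsa: syllable 1 coda contains /b/.
This is a violation of constraint 4: "/b/ is not permitted in coda position."
The remaining constraints (1, 2, 3, 5) are satisfied.

4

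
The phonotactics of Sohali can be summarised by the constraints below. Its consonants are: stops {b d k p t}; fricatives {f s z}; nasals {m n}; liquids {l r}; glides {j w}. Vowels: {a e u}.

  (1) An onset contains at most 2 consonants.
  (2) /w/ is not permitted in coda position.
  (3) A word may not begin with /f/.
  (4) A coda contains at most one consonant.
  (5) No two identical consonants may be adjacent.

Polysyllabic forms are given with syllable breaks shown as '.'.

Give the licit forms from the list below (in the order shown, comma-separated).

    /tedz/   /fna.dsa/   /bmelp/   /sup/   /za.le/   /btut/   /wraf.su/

/sup/, /za.le/, /btut/, /wraf.su/

/tedz/ — violates constraint 4: syllable 1 coda /dz/ has 2 consonants (> 1) → illicit
/fna.dsa/ — violates constraint 3: word begins with /f/ → illicit
/bmelp/ — violates constraint 4: syllable 1 coda /lp/ has 2 consonants (> 1) → illicit
/sup/ — σ1 onset /s/, coda /p/ ok → licit
/za.le/ — σ1 onset /z/, coda /∅/ ok; σ2 onset /l/, coda /∅/ ok → licit
/btut/ — σ1 onset /bt/ (2C), coda /t/ ok → licit
/wraf.su/ — σ1 onset /wr/ (2C), coda /f/ ok; σ2 onset /s/, coda /∅/ ok → licit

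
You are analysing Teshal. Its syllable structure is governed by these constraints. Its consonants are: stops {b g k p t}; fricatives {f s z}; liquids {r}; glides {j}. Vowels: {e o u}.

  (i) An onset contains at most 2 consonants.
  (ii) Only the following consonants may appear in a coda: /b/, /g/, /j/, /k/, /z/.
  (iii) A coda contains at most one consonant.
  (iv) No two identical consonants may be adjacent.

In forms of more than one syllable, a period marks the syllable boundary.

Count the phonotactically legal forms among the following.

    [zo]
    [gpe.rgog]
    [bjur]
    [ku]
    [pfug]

4

[zo] — σ1 onset /z/, coda /∅/ ok → phonotactically legal
[gpe.rgog] — σ1 onset /gp/ (2C), coda /∅/ ok; σ2 onset /rg/ (2C), coda /g/ ok → phonotactically legal
[bjur] — violates constraint (ii): syllable 1 coda contains /r/, which is not a licensed coda consonant → phonotactically illegal
[ku] — σ1 onset /k/, coda /∅/ ok → phonotactically legal
[pfug] — σ1 onset /pf/ (2C), coda /g/ ok → phonotactically legal
Phonotactically legal: [zo], [gpe.rgog], [ku], [pfug] → 4.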